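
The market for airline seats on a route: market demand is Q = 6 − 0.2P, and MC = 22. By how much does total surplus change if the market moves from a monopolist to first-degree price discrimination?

Inverting demand: P = 30 − 5Q.
A monopolist chooses Q where MR = MC. MR = 30 − 10Q; setting this equal to 22 gives Q = 0.8 and P = 26.
CS = ½·(30 − 26)·0.8 = 1.6; PS = (26 − 22)·0.8 = 3.2; TS = 4.8.
Under first-degree price discrimination the firm charges each unit its demand price and produces up to where P = MC, i.e. Q = 1.6. Consumer surplus is zero; producer surplus equals total surplus.
TS = 6.4 (equal to competitive TS).
Change in total surplus: 6.4 − 4.8 = 1.6.

TS rises by 1.6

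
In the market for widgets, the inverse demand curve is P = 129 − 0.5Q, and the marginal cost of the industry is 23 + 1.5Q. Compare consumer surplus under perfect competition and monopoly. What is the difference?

Consumer surplus falls by 252.81

Under competition P = MC: 129 − 0.5Q = 23 + 1.5Q ⇒ Q = 53, P = 102.5.
CS = ½·(129 − 102.5)·53 = 702.25.
The monopolist equates marginal revenue to marginal cost: 129 − Q = 23 + 1.5Q, so Q = 42.4. From demand, P = 107.8.
CS = ½·(129 − 107.8)·42.4 = 449.44.
Change in consumer surplus: 449.44 − 702.25 = −252.81.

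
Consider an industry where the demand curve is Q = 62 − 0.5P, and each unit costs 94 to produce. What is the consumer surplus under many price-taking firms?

CS = 225

Inverting demand: P = 124 − 2Q.
Under competition P = MC = 94, so Q = (124 − 94)/2 = 15.
CS = ½·(124 − 94)·15 = 225.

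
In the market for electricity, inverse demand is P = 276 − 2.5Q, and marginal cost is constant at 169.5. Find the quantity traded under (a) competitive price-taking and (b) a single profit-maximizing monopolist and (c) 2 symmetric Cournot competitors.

Competitive firms price at marginal cost: P = 169.5, giving Q = 42.6.
A monopolist chooses Q where MR = MC. MR = 276 − 5Q; setting this equal to 169.5 gives Q = 21.3 and P = 222.75.
Cournot with 2 identical firms: the symmetric best-response condition is 276 − 7.5q = 169.5. Each firm produces q = 14.2, total output Q = 28.4, price P = 205.

Competition: Q = 42.6; Monopoly: Q = 21.3; Cournot: Q = 28.4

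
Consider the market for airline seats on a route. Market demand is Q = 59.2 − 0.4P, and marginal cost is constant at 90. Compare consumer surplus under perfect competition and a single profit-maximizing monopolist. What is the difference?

Inverting demand: P = 148 − 2.5Q.
Competitive firms price at marginal cost: P = 90, giving Q = 23.2.
CS = ½·(148 − 90)·23.2 = 672.8.
The monopolist equates marginal revenue to marginal cost: 148 − 5Q = 90, so Q = 11.6. From demand, P = 119.
CS = ½·(148 − 119)·11.6 = 168.2.
Change in consumer surplus: 168.2 − 672.8 = −504.6.

CS falls by 504.6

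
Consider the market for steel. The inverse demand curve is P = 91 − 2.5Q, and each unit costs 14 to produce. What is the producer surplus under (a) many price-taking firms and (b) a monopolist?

Under competition P = MC = 14, so Q = (91 − 14)/2.5 = 30.8.
PS = (14 − 14)·30.8 = 0.
The monopolist equates marginal revenue to marginal cost: 91 − 5Q = 14, so Q = 15.4. From demand, P = 52.5.
PS = (52.5 − 14)·15.4 = 592.9.

Competition: PS = 0; Monopoly: PS = 592.9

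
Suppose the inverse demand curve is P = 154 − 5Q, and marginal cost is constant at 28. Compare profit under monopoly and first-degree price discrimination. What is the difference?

Profit rises by 793.8

Monopoly sets MR = MC: 154 − 10Q = 28 ⇒ Q = 12.6, P = 154 − 5·12.6 = 91.
Profit = (91 − 28)·12.6 = 793.8.
A perfectly discriminating monopolist sells every unit with P(Q) ≥ MC(Q), so output equals the competitive quantity Q = 25.2. Each buyer pays their reservation price, so CS = 0 and the firm captures all surplus.
PS equals the full surplus area, 1587.6. Profit = 1587.6 = 1587.6.
Change in profit: 1587.6 − 793.8 = 793.8.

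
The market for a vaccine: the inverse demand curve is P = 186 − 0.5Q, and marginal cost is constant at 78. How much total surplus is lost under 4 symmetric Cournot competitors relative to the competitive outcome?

Competitive firms price at marginal cost: P = 78, giving Q = 216.
In a 4-firm Cournot equilibrium, symmetry and the first-order condition give q = (186 − 78)/(2.5) = 43.2. So Q = 172.8 and P = 99.6.
DWL is the triangle between Q = 172.8 and Q = 216: ½·(216 − 172.8)·(99.6 − 78) = 466.56.

DWL = 466.56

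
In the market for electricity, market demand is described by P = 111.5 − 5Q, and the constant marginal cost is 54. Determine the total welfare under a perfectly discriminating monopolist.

Under first-degree price discrimination the firm charges each unit its demand price and produces up to where P = MC, i.e. Q = 11.5. Consumer surplus is zero; producer surplus equals total surplus.
TS = 330.625 (equal to competitive TS).

TS = 330.625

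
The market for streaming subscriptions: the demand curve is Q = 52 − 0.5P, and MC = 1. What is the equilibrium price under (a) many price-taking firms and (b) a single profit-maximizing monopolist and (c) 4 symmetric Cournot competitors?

Competition: P = 1; Monopoly: P = 52.5; Cournot: P = 21.6

Inverting demand: P = 104 − 2Q.
Under competition P = MC = 1, so Q = (104 − 1)/2 = 51.5.
The monopolist equates marginal revenue to marginal cost: 104 − 4Q = 1, so Q = 25.75. From demand, P = 52.5.
With 4 symmetric Cournot firms, each firm's FOC gives 104 − 10q = 1, so q = 10.3, Q = 4·10.3 = 41.2, and P = 21.6.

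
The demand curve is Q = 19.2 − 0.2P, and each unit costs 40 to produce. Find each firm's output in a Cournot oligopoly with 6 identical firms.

q_i = 1.6

Inverting demand: P = 96 − 5Q.
Cournot with 6 identical firms: the symmetric best-response condition is 96 − 35q = 40. Each firm produces q = 1.6, total output Q = 9.6, price P = 48.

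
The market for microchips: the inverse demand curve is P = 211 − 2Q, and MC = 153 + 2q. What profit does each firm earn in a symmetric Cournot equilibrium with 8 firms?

In a 8-firm Cournot equilibrium, symmetry and the first-order condition give q = (211 − 153)/(20) = 2.9. So Q = 23.2 and P = 164.6.
Each firm's profit = 164.6·2.9 − (153·2.9 + ½·2·2.9²) = 25.23.

π_i = 25.23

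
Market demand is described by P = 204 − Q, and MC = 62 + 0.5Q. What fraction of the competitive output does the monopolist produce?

Q_m/Q_c = 0.6

A monopolist chooses Q where MR = MC. MR = 204 − 2Q; setting this equal to 62 + 0.5Q gives Q = 56.8 and P = 147.2.
Competitive equilibrium sets price equal to marginal cost: 204 − Q = 62 + 0.5Q, so Q = 284/3 and P = 328/3.
Ratio Q_m/Q_c = 56.8/(284/3) = 0.6.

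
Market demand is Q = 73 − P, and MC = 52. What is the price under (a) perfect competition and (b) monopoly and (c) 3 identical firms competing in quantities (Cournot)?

Inverting demand: P = 73 − Q.
Competitive firms price at marginal cost: P = 52, giving Q = 21.
A monopolist chooses Q where MR = MC. MR = 73 − 2Q; setting this equal to 52 gives Q = 10.5 and P = 62.5.
In a 3-firm Cournot equilibrium, symmetry and the first-order condition give q = (73 − 52)/(4) = 5.25. So Q = 15.75 and P = 57.25.

Competition: P = 52; Monopoly: P = 62.5; Cournot: P = 57.25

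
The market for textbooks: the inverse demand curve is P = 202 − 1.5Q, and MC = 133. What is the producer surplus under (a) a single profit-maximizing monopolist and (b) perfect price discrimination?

The monopolist equates marginal revenue to marginal cost: 202 − 3Q = 133, so Q = 23. From demand, P = 167.5.
PS = (167.5 − 133)·23 = 793.5.
A perfectly discriminating monopolist sells every unit with P(Q) ≥ MC(Q), so output equals the competitive quantity Q = 46. Each buyer pays their reservation price, so CS = 0 and the firm captures all surplus.
PS = ½·(202 − 133)·46 = 1587.

Monopoly: PS = 793.5; Perfect PD: PS = 1587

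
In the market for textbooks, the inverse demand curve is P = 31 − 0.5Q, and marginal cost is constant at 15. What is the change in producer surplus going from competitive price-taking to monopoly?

Producer surplus rises by 128

Competitive firms price at marginal cost: P = 15, giving Q = 32.
PS = (15 − 15)·32 = 0.
The monopolist equates marginal revenue to marginal cost: 31 − Q = 15, so Q = 16. From demand, P = 23.
PS = (23 − 15)·16 = 128.
Change in producer surplus: 128 − 0 = 128.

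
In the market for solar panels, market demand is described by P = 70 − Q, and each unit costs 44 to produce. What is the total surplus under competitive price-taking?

TS = 338

Competitive firms price at marginal cost: P = 44, giving Q = 26.
CS = ½·(70 − 44)·26 = 338; PS = (44 − 44)·26 = 0; TS = 338.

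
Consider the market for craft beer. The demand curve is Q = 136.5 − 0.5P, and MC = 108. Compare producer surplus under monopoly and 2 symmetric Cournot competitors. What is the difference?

PS falls by 378.125

Inverting demand: P = 273 − 2Q.
A monopolist chooses Q where MR = MC. MR = 273 − 4Q; setting this equal to 108 gives Q = 41.25 and P = 190.5.
PS = (190.5 − 108)·41.25 = 3403.125.
With 2 symmetric Cournot firms, each firm's FOC gives 273 − 6q = 108, so q = 27.5, Q = 2·27.5 = 55, and P = 163.
PS = (163 − 108)·55 = 3025.
Change in producer surplus: 3025 − 3403.125 = −378.125.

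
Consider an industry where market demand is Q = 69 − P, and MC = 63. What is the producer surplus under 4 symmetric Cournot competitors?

PS = 5.76

Inverting demand: P = 69 − Q.
With 4 symmetric Cournot firms, each firm's FOC gives 69 − 5q = 63, so q = 1.2, Q = 4·1.2 = 4.8, and P = 64.2.
PS = (64.2 − 63)·4.8 = 5.76.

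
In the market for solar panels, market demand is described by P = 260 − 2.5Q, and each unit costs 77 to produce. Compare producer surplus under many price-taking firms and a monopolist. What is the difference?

Producer surplus rises by 3348.9

Competitive firms price at marginal cost: P = 77, giving Q = 73.2.
PS = (77 − 77)·73.2 = 0.
A monopolist chooses Q where MR = MC. MR = 260 − 5Q; setting this equal to 77 gives Q = 36.6 and P = 168.5.
PS = (168.5 − 77)·36.6 = 3348.9.
Change in producer surplus: 3348.9 − 0 = 3348.9.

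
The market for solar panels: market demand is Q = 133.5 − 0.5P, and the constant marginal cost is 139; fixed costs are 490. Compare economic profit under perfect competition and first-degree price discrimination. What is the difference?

π rises by 4096

Inverting demand: P = 267 − 2Q.
Under competition P = MC = 139, so Q = (267 − 139)/2 = 64.
Profit = (139 − 139)·64 − 490 = −490.
A perfectly discriminating monopolist sells every unit with P(Q) ≥ MC(Q), so output equals the competitive quantity Q = 64. Each buyer pays their reservation price, so CS = 0 and the firm captures all surplus.
PS equals the full surplus area, 4096. Profit = 4096 − 490 = 3606.
Change in economic profit: 3606 − −490 = 4096.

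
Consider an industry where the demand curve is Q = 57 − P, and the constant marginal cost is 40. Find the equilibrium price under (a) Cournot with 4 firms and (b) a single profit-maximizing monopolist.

Cournot: P = 43.4; Monopoly: P = 48.5

Inverting demand: P = 57 − Q.
In a 4-firm Cournot equilibrium, symmetry and the first-order condition give q = (57 − 40)/(5) = 3.4. So Q = 13.6 and P = 43.4.
Monopoly sets MR = MC: 57 − 2Q = 40 ⇒ Q = 8.5, P = 57 − 8.5 = 48.5.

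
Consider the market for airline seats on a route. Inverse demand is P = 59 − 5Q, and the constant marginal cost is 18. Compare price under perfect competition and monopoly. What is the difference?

Price rises by 20.5

Perfect competition: P = MC = 18, so 59 − 5Q = 18 and Q = 8.2.
Monopoly sets MR = MC: 59 − 10Q = 18 ⇒ Q = 4.1, P = 59 − 5·4.1 = 38.5.
Change in price: 38.5 − 18 = 20.5.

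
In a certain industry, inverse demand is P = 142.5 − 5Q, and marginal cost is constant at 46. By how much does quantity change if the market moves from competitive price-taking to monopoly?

Q falls by 9.65

Under competition P = MC = 46, so Q = (142.5 − 46)/5 = 19.3.
The monopolist equates marginal revenue to marginal cost: 142.5 − 10Q = 46, so Q = 9.65. From demand, P = 94.25.
Change in quantity: 9.65 − 19.3 = −9.65.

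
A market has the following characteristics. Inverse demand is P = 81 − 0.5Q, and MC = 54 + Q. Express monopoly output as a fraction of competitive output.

Q_m/Q_c = 0.75

The monopolist equates marginal revenue to marginal cost: 81 − Q = 54 + Q, so Q = 13.5. From demand, P = 74.25.
Under competition P = MC: 81 − 0.5Q = 54 + Q ⇒ Q = 18, P = 72.
Ratio Q_m/Q_c = 13.5/18 = 0.75.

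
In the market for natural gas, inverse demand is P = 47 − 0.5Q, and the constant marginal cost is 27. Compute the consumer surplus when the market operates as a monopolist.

The monopolist equates marginal revenue to marginal cost: 47 − Q = 27, so Q = 20. From demand, P = 37.
CS = ½·(47 − 37)·20 = 100.

CS = 100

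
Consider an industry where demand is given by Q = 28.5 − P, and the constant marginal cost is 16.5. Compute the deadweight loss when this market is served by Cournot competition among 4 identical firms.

DWL = 2.88

Inverting demand: P = 28.5 − Q.
Perfect competition: P = MC = 16.5, so 28.5 − Q = 16.5 and Q = 12.
With 4 symmetric Cournot firms, each firm's FOC gives 28.5 − 5q = 16.5, so q = 2.4, Q = 4·2.4 = 9.6, and P = 18.9.
DWL is the triangle between Q = 9.6 and Q = 12: ½·(12 − 9.6)·(18.9 − 16.5) = 2.88.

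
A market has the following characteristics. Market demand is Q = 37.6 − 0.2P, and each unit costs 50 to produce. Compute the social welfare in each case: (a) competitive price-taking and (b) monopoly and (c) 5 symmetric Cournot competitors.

Inverting demand: P = 188 − 5Q.
Perfect competition: P = MC = 50, so 188 − 5Q = 50 and Q = 27.6.
CS = ½·(188 − 50)·27.6 = 1904.4; PS = (50 − 50)·27.6 = 0; TS = 1904.4.
The monopolist equates marginal revenue to marginal cost: 188 − 10Q = 50, so Q = 13.8. From demand, P = 119.
CS = ½·(188 − 119)·13.8 = 476.1; PS = (119 − 50)·13.8 = 952.2; TS = 1428.3.
In a 5-firm Cournot equilibrium, symmetry and the first-order condition give q = (188 − 50)/(30) = 4.6. So Q = 23 and P = 73.
CS = ½·(188 − 73)·23 = 1322.5; PS = (73 − 50)·23 = 529; TS = 1851.5.

Competition: TS = 1904.4; Monopoly: TS = 1428.3; Cournot: TS = 1851.5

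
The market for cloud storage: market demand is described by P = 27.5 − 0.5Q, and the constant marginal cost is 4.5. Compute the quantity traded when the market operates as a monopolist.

Q = 23

The monopolist equates marginal revenue to marginal cost: 27.5 − Q = 4.5, so Q = 23. From demand, P = 16.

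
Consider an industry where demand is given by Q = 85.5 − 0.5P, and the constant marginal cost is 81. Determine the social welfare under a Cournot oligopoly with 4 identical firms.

Inverting demand: P = 171 − 2Q.
Cournot with 4 identical firms: the symmetric best-response condition is 171 − 10q = 81. Each firm produces q = 9, total output Q = 36, price P = 99.
CS = ½·(171 − 99)·36 = 1296; PS = (99 − 81)·36 = 648; TS = 1944.

TS = 1944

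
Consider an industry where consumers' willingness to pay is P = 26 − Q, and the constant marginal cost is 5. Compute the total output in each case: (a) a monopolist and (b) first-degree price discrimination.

Monopoly: Q = 10.5; Perfect PD: Q = 21

Monopoly sets MR = MC: 26 − 2Q = 5 ⇒ Q = 10.5, P = 26 − 10.5 = 15.5.
Under first-degree price discrimination the firm charges each unit its demand price and produces up to where P = MC, i.e. Q = 21. Consumer surplus is zero; producer surplus equals total surplus.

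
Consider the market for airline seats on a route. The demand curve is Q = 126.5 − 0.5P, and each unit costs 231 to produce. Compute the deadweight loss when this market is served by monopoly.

DWL = 30.25

Inverting demand: P = 253 − 2Q.
Perfect competition: P = MC = 231, so 253 − 2Q = 231 and Q = 11.
Monopoly sets MR = MC: 253 − 4Q = 231 ⇒ Q = 5.5, P = 253 − 2·5.5 = 242.
DWL is the triangle between Q = 5.5 and Q = 11: ½·(11 − 5.5)·(242 − 231) = 30.25.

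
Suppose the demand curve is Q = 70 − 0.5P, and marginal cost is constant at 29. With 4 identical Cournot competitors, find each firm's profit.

Inverting demand: P = 140 − 2Q.
Cournot with 4 identical firms: the symmetric best-response condition is 140 − 10q = 29. Each firm produces q = 11.1, total output Q = 44.4, price P = 51.2.
Each firm's profit = (51.2 − 29)·11.1 = 246.42.

π_i = 246.42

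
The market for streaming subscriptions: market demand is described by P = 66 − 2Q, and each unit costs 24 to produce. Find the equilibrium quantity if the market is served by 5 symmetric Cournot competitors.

Q = 17.5

Cournot with 5 identical firms: the symmetric best-response condition is 66 − 12q = 24. Each firm produces q = 3.5, total output Q = 17.5, price P = 31.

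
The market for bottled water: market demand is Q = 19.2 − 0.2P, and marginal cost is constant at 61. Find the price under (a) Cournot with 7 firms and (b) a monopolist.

Inverting demand: P = 96 − 5Q.
In a 7-firm Cournot equilibrium, symmetry and the first-order condition give q = (96 − 61)/(40) = 0.875. So Q = 6.125 and P = 65.375.
The monopolist equates marginal revenue to marginal cost: 96 − 10Q = 61, so Q = 3.5. From demand, P = 78.5.

Cournot: P = 65.375; Monopoly: P = 78.5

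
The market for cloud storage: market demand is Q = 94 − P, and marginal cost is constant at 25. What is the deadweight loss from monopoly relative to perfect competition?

Inverting demand: P = 94 − Q.
Competitive firms price at marginal cost: P = 25, giving Q = 69.
A monopolist chooses Q where MR = MC. MR = 94 − 2Q; setting this equal to 25 gives Q = 34.5 and P = 59.5.
DWL is the triangle between Q = 34.5 and Q = 69: ½·(69 − 34.5)·(59.5 − 25) = 595.125.

DWL = 595.125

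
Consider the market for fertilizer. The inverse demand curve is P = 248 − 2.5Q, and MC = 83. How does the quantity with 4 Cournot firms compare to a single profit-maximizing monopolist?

Cournot with 4 identical firms: the symmetric best-response condition is 248 − 12.5q = 83. Each firm produces q = 13.2, total output Q = 52.8, price P = 116.
A monopolist chooses Q where MR = MC. MR = 248 − 5Q; setting this equal to 83 gives Q = 33 and P = 165.5.

Cournot: Q = 52.8; Monopoly: Q = 33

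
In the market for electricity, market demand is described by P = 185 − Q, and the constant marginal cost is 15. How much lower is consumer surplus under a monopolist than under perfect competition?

Perfect competition: P = MC = 15, so 185 − Q = 15 and Q = 170.
CS = ½·(185 − 15)·170 = 14450.
A monopolist chooses Q where MR = MC. MR = 185 − 2Q; setting this equal to 15 gives Q = 85 and P = 100.
CS = ½·(185 − 100)·85 = 3612.5.
Change in consumer surplus: 3612.5 − 14450 = −10837.5.

CS falls by 10837.5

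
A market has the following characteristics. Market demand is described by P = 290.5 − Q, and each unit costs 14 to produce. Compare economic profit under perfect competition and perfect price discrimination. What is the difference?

Economic profit rises by 38226.125

Competitive firms price at marginal cost: P = 14, giving Q = 276.5.
Profit = (14 − 14)·276.5 = 0.
With perfect price discrimination, output is the efficient level Q = 276.5 (where demand meets MC), but every buyer pays their willingness to pay: CS = 0 and PS = total surplus.
PS equals the full surplus area, 38226.125. Profit = 38226.125 = 38226.125.
Change in economic profit: 38226.125 − 0 = 38226.125.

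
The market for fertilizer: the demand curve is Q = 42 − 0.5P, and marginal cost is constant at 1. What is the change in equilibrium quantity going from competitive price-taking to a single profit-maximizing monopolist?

Equilibrium quantity falls by 20.75

Inverting demand: P = 84 − 2Q.
Perfect competition: P = MC = 1, so 84 − 2Q = 1 and Q = 41.5.
The monopolist equates marginal revenue to marginal cost: 84 − 4Q = 1, so Q = 20.75. From demand, P = 42.5.
Change in equilibrium quantity: 20.75 − 41.5 = −20.75.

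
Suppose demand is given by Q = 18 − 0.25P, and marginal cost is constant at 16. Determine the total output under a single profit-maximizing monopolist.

Inverting demand: P = 72 − 4Q.
A monopolist chooses Q where MR = MC. MR = 72 − 8Q; setting this equal to 16 gives Q = 7 and P = 44.

Q = 7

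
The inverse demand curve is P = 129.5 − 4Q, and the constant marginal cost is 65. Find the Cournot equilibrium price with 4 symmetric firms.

Cournot with 4 identical firms: the symmetric best-response condition is 129.5 − 20q = 65. Each firm produces q = 3.225, total output Q = 12.9, price P = 77.9.

P = 77.9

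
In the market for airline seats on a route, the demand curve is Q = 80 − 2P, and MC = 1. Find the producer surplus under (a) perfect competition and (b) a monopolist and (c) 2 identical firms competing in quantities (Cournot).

Competition: PS = 0; Monopoly: PS = 760.5; Cournot: PS = 676

Inverting demand: P = 40 − 0.5Q.
Under competition P = MC = 1, so Q = (40 − 1)/0.5 = 78.
PS = (1 − 1)·78 = 0.
A monopolist chooses Q where MR = MC. MR = 40 − Q; setting this equal to 1 gives Q = 39 and P = 20.5.
PS = (20.5 − 1)·39 = 760.5.
Cournot with 2 identical firms: the symmetric best-response condition is 40 − 1.5q = 1. Each firm produces q = 26, total output Q = 52, price P = 14.
PS = (14 − 1)·52 = 676.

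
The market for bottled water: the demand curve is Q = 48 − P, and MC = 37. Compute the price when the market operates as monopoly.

Inverting demand: P = 48 − Q.
A monopolist chooses Q where MR = MC. MR = 48 − 2Q; setting this equal to 37 gives Q = 5.5 and P = 42.5.

P = 42.5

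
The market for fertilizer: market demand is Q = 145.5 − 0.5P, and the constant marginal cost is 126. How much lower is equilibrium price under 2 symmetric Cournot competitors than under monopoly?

Equilibrium price falls by 27.5

Inverting demand: P = 291 − 2Q.
Monopoly sets MR = MC: 291 − 4Q = 126 ⇒ Q = 41.25, P = 291 − 2·41.25 = 208.5.
Cournot with 2 identical firms: the symmetric best-response condition is 291 − 6q = 126. Each firm produces q = 27.5, total output Q = 55, price P = 181.
Change in equilibrium price: 181 − 208.5 = −27.5.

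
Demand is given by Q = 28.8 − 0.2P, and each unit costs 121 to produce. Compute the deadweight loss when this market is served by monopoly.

Inverting demand: P = 144 − 5Q.
Competitive firms price at marginal cost: P = 121, giving Q = 4.6.
A monopolist chooses Q where MR = MC. MR = 144 − 10Q; setting this equal to 121 gives Q = 2.3 and P = 132.5.
DWL is the triangle between Q = 2.3 and Q = 4.6: ½·(4.6 − 2.3)·(132.5 − 121) = 13.225.

DWL = 13.225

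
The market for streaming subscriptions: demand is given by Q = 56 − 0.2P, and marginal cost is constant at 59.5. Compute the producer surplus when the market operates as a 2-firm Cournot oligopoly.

PS = 2160.9

Inverting demand: P = 280 − 5Q.
With 2 symmetric Cournot firms, each firm's FOC gives 280 − 15q = 59.5, so q = 14.7, Q = 2·14.7 = 29.4, and P = 133.
PS = (133 − 59.5)·29.4 = 2160.9.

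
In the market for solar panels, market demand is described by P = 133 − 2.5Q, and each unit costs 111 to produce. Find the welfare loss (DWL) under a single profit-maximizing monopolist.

Competitive firms price at marginal cost: P = 111, giving Q = 8.8.
A monopolist chooses Q where MR = MC. MR = 133 − 5Q; setting this equal to 111 gives Q = 4.4 and P = 122.
DWL is the triangle between Q = 4.4 and Q = 8.8: ½·(8.8 − 4.4)·(122 − 111) = 24.2.

DWL = 24.2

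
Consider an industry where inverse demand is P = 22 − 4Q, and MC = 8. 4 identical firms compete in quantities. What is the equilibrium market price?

P = 10.8

With 4 symmetric Cournot firms, each firm's FOC gives 22 − 20q = 8, so q = 0.7, Q = 4·0.7 = 2.8, and P = 10.8.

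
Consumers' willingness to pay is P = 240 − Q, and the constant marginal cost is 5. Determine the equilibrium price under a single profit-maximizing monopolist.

P = 122.5

Monopoly sets MR = MC: 240 − 2Q = 5 ⇒ Q = 117.5, P = 240 − 117.5 = 122.5.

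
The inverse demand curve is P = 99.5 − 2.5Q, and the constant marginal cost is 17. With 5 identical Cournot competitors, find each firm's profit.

In a 5-firm Cournot equilibrium, symmetry and the first-order condition give q = (99.5 − 17)/(15) = 5.5. So Q = 27.5 and P = 30.75.
Each firm's profit = (30.75 − 17)·5.5 = 75.625.

π_i = 75.625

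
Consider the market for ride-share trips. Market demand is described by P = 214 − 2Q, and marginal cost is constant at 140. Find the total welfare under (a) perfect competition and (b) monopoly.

Competition: TS = 1369; Monopoly: TS = 1026.75

Competitive firms price at marginal cost: P = 140, giving Q = 37.
CS = ½·(214 − 140)·37 = 1369; PS = (140 − 140)·37 = 0; TS = 1369.
A monopolist chooses Q where MR = MC. MR = 214 − 4Q; setting this equal to 140 gives Q = 18.5 and P = 177.
CS = ½·(214 − 177)·18.5 = 342.25; PS = (177 − 140)·18.5 = 684.5; TS = 1026.75.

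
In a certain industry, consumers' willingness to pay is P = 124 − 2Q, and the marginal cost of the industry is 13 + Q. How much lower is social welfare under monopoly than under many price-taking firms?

TS falls by 328.56

Competitive equilibrium sets price equal to marginal cost: 124 − 2Q = 13 + Q, so Q = 37 and P = 50.
CS = ½·(124 − 50)·37 = 1369; PS = (50·37 − 13·37 − ½·1·37²) = 684.5; TS = 2053.5.
The monopolist equates marginal revenue to marginal cost: 124 − 4Q = 13 + Q, so Q = 22.2. From demand, P = 79.6.
CS = ½·(124 − 79.6)·22.2 = 492.84; PS = (79.6·22.2 − 13·22.2 − ½·1·22.2²) = 1232.1; TS = 1724.94.
Change in social welfare: 1724.94 − 2053.5 = −328.56.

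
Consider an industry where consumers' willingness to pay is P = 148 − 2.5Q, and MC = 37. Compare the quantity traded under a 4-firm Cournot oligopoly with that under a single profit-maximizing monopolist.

With 4 symmetric Cournot firms, each firm's FOC gives 148 − 12.5q = 37, so q = 8.88, Q = 4·8.88 = 35.52, and P = 59.2.
The monopolist equates marginal revenue to marginal cost: 148 − 5Q = 37, so Q = 22.2. From demand, P = 92.5.

Cournot: Q = 35.52; Monopoly: Q = 22.2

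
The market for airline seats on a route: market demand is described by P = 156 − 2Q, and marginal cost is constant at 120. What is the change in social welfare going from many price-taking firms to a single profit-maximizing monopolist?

TS falls by 81

Under competition P = MC = 120, so Q = (156 − 120)/2 = 18.
CS = ½·(156 − 120)·18 = 324; PS = (120 − 120)·18 = 0; TS = 324.
A monopolist chooses Q where MR = MC. MR = 156 − 4Q; setting this equal to 120 gives Q = 9 and P = 138.
CS = ½·(156 − 138)·9 = 81; PS = (138 − 120)·9 = 162; TS = 243.
Change in social welfare: 243 − 324 = −81.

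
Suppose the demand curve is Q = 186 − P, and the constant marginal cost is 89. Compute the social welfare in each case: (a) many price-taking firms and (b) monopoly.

Competition: TS = 4704.5; Monopoly: TS = 3528.375

Inverting demand: P = 186 − Q.
Competitive firms price at marginal cost: P = 89, giving Q = 97.
CS = ½·(186 − 89)·97 = 4704.5; PS = (89 − 89)·97 = 0; TS = 4704.5.
Monopoly sets MR = MC: 186 − 2Q = 89 ⇒ Q = 48.5, P = 186 − 48.5 = 137.5.
CS = ½·(186 − 137.5)·48.5 = 1176.125; PS = (137.5 − 89)·48.5 = 2352.25; TS = 3528.375.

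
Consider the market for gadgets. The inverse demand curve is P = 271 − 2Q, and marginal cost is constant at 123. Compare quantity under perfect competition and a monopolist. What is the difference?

Competitive firms price at marginal cost: P = 123, giving Q = 74.
A monopolist chooses Q where MR = MC. MR = 271 − 4Q; setting this equal to 123 gives Q = 37 and P = 197.
Change in quantity: 37 − 74 = −37.

Q falls by 37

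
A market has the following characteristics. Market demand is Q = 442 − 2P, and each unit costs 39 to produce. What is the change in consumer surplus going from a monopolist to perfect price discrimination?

Consumer surplus falls by 8281

Inverting demand: P = 221 − 0.5Q.
Monopoly sets MR = MC: 221 − Q = 39 ⇒ Q = 182, P = 221 − 0.5·182 = 130.
CS = ½·(221 − 130)·182 = 8281.
Under first-degree price discrimination the firm charges each unit its demand price and produces up to where P = MC, i.e. Q = 364. Consumer surplus is zero; producer surplus equals total surplus.
CS = 0.
Change in consumer surplus: 0 − 8281 = −8281.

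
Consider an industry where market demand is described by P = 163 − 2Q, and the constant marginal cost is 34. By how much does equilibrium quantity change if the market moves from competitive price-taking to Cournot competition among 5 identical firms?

Q falls by 10.75

Competitive firms price at marginal cost: P = 34, giving Q = 64.5.
Cournot with 5 identical firms: the symmetric best-response condition is 163 − 12q = 34. Each firm produces q = 10.75, total output Q = 53.75, price P = 55.5.
Change in equilibrium quantity: 53.75 − 64.5 = −10.75.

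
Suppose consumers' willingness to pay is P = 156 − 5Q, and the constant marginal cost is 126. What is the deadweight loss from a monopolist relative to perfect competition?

Competitive firms price at marginal cost: P = 126, giving Q = 6.
The monopolist equates marginal revenue to marginal cost: 156 − 10Q = 126, so Q = 3. From demand, P = 141.
DWL is the triangle between Q = 3 and Q = 6: ½·(6 − 3)·(141 − 126) = 22.5.

DWL = 22.5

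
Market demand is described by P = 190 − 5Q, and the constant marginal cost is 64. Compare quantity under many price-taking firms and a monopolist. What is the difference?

Competitive firms price at marginal cost: P = 64, giving Q = 25.2.
A monopolist chooses Q where MR = MC. MR = 190 − 10Q; setting this equal to 64 gives Q = 12.6 and P = 127.
Change in quantity: 12.6 − 25.2 = −12.6.

Quantity falls by 12.6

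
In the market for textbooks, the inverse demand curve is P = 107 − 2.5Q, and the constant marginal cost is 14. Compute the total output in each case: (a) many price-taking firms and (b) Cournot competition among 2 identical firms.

Perfect competition: P = MC = 14, so 107 − 2.5Q = 14 and Q = 37.2.
In a 2-firm Cournot equilibrium, symmetry and the first-order condition give q = (107 − 14)/(7.5) = 12.4. So Q = 24.8 and P = 45.

Competition: Q = 37.2; Cournot: Q = 24.8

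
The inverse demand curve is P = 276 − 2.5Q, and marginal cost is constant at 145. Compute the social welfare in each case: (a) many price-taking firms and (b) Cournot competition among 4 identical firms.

Perfect competition: P = MC = 145, so 276 − 2.5Q = 145 and Q = 52.4.
CS = ½·(276 − 145)·52.4 = 3432.2; PS = (145 − 145)·52.4 = 0; TS = 3432.2.
With 4 symmetric Cournot firms, each firm's FOC gives 276 − 12.5q = 145, so q = 10.48, Q = 4·10.48 = 41.92, and P = 171.2.
CS = ½·(276 − 171.2)·41.92 = 2196.608; PS = (171.2 − 145)·41.92 = 1098.304; TS = 3294.912.

Competition: TS = 3432.2; Cournot: TS = 3294.912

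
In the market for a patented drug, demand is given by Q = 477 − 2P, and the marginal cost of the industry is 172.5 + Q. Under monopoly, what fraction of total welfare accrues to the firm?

Inverting demand: P = 238.5 − 0.5Q.
The monopolist equates marginal revenue to marginal cost: 238.5 − Q = 172.5 + Q, so Q = 33. From demand, P = 222.
CS = ½·(238.5 − 222)·33 = 272.25.
PS = P·Q − VC(Q) = 222·33 − (172.5·33 + ½·1·33²) = 1089.
Share captured = PS/TS = 1089/1361.25 = 0.8.

PS/TS = 0.8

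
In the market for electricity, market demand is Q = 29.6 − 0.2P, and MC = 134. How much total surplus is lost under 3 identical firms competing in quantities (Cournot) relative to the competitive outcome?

Inverting demand: P = 148 − 5Q.
Competitive firms price at marginal cost: P = 134, giving Q = 2.8.
In a 3-firm Cournot equilibrium, symmetry and the first-order condition give q = (148 − 134)/(20) = 0.7. So Q = 2.1 and P = 137.5.
DWL is the triangle between Q = 2.1 and Q = 2.8: ½·(2.8 − 2.1)·(137.5 − 134) = 1.225.

DWL = 1.225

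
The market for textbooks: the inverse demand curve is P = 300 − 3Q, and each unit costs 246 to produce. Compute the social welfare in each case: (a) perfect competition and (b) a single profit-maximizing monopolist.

Perfect competition: P = MC = 246, so 300 − 3Q = 246 and Q = 18.
CS = ½·(300 − 246)·18 = 486; PS = (246 − 246)·18 = 0; TS = 486.
A monopolist chooses Q where MR = MC. MR = 300 − 6Q; setting this equal to 246 gives Q = 9 and P = 273.
CS = ½·(300 − 273)·9 = 121.5; PS = (273 − 246)·9 = 243; TS = 364.5.

Competition: TS = 486; Monopoly: TS = 364.5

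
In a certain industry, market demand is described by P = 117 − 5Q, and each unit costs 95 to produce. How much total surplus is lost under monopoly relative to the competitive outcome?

DWL = 12.1

Competitive firms price at marginal cost: P = 95, giving Q = 4.4.
Monopoly sets MR = MC: 117 − 10Q = 95 ⇒ Q = 2.2, P = 117 − 5·2.2 = 106.
DWL is the triangle between Q = 2.2 and Q = 4.4: ½·(4.4 − 2.2)·(106 − 95) = 12.1.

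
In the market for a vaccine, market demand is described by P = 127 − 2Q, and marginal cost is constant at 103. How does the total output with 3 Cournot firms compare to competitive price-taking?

In a 3-firm Cournot equilibrium, symmetry and the first-order condition give q = (127 − 103)/(8) = 3. So Q = 9 and P = 109.
Perfect competition: P = MC = 103, so 127 − 2Q = 103 and Q = 12.

Cournot: Q = 9; Competition: Q = 12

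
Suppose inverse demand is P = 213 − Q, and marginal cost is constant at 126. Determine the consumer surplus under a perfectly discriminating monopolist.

CS = 0

A perfectly discriminating monopolist sells every unit with P(Q) ≥ MC(Q), so output equals the competitive quantity Q = 87. Each buyer pays their reservation price, so CS = 0 and the firm captures all surplus.
CS = 0.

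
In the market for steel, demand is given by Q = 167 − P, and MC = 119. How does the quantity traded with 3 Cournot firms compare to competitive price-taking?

Cournot: Q = 36; Competition: Q = 48

Inverting demand: P = 167 − Q.
With 3 symmetric Cournot firms, each firm's FOC gives 167 − 4q = 119, so q = 12, Q = 3·12 = 36, and P = 131.
Competitive firms price at marginal cost: P = 119, giving Q = 48.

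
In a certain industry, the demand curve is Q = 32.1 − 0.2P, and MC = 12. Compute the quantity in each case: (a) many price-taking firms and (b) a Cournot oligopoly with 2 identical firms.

Inverting demand: P = 160.5 − 5Q.
Competitive firms price at marginal cost: P = 12, giving Q = 29.7.
In a 2-firm Cournot equilibrium, symmetry and the first-order condition give q = (160.5 − 12)/(15) = 9.9. So Q = 19.8 and P = 61.5.

Competition: Q = 29.7; Cournot: Q = 19.8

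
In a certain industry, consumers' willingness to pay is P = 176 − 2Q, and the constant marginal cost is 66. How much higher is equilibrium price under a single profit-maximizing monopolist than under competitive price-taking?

P rises by 55

Competitive firms price at marginal cost: P = 66, giving Q = 55.
Monopoly sets MR = MC: 176 − 4Q = 66 ⇒ Q = 27.5, P = 176 − 2·27.5 = 121.
Change in equilibrium price: 121 − 66 = 55.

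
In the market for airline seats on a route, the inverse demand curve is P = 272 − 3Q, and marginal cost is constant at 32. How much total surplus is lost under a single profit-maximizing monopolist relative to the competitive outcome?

DWL = 2400

Perfect competition: P = MC = 32, so 272 − 3Q = 32 and Q = 80.
The monopolist equates marginal revenue to marginal cost: 272 − 6Q = 32, so Q = 40. From demand, P = 152.
DWL is the triangle between Q = 40 and Q = 80: ½·(80 − 40)·(152 − 32) = 2400.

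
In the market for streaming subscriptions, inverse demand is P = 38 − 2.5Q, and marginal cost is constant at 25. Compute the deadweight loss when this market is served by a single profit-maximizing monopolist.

DWL = 8.45

Perfect competition: P = MC = 25, so 38 − 2.5Q = 25 and Q = 5.2.
Monopoly sets MR = MC: 38 − 5Q = 25 ⇒ Q = 2.6, P = 38 − 2.5·2.6 = 31.5.
DWL is the triangle between Q = 2.6 and Q = 5.2: ½·(5.2 − 2.6)·(31.5 − 25) = 8.45.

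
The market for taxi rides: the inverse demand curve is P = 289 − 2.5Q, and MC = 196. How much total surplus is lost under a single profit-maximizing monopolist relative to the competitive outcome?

DWL = 432.45

Under competition P = MC = 196, so Q = (289 − 196)/2.5 = 37.2.
A monopolist chooses Q where MR = MC. MR = 289 − 5Q; setting this equal to 196 gives Q = 18.6 and P = 242.5.
DWL is the triangle between Q = 18.6 and Q = 37.2: ½·(37.2 − 18.6)·(242.5 − 196) = 432.45.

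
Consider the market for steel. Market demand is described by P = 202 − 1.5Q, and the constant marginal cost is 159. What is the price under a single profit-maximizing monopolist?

A monopolist chooses Q where MR = MC. MR = 202 − 3Q; setting this equal to 159 gives Q = 43/3 and P = 180.5.

P = 180.5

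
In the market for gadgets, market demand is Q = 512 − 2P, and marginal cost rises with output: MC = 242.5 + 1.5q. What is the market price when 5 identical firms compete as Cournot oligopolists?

Inverting demand: P = 256 − 0.5Q.
With 5 symmetric Cournot firms, each firm's FOC gives 256 − 3q = 242.5 + 1.5q, so q = 3, Q = 5·3 = 15, and P = 248.5.

P = 248.5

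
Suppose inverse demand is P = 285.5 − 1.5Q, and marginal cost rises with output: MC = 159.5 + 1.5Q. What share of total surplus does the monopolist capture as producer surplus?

PS/TS = 0.75

A monopolist chooses Q where MR = MC. MR = 285.5 − 3Q; setting this equal to 159.5 + 1.5Q gives Q = 28 and P = 243.5.
CS = ½·(285.5 − 243.5)·28 = 588.
PS = P·Q − VC(Q) = 243.5·28 − (159.5·28 + ½·1.5·28²) = 1764.
Share captured = PS/TS = 1764/2352 = 0.75.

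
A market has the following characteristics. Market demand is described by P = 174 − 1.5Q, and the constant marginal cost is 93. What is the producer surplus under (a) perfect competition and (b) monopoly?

Perfect competition: P = MC = 93, so 174 − 1.5Q = 93 and Q = 54.
PS = (93 − 93)·54 = 0.
Monopoly sets MR = MC: 174 − 3Q = 93 ⇒ Q = 27, P = 174 − 1.5·27 = 133.5.
PS = (133.5 − 93)·27 = 1093.5.

Competition: PS = 0; Monopoly: PS = 1093.5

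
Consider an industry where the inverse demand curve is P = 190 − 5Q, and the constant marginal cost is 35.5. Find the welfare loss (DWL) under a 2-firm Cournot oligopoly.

Perfect competition: P = MC = 35.5, so 190 − 5Q = 35.5 and Q = 30.9.
With 2 symmetric Cournot firms, each firm's FOC gives 190 − 15q = 35.5, so q = 10.3, Q = 2·10.3 = 20.6, and P = 87.
DWL is the triangle between Q = 20.6 and Q = 30.9: ½·(30.9 − 20.6)·(87 − 35.5) = 265.225.

DWL = 265.225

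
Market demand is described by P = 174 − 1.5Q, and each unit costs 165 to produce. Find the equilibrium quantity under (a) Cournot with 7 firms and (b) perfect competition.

Cournot with 7 identical firms: the symmetric best-response condition is 174 − 12q = 165. Each firm produces q = 0.75, total output Q = 5.25, price P = 166.125.
Perfect competition: P = MC = 165, so 174 − 1.5Q = 165 and Q = 6.

Cournot: Q = 5.25; Competition: Q = 6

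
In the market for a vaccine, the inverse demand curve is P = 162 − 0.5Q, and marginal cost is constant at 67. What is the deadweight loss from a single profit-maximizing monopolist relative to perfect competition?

Competitive firms price at marginal cost: P = 67, giving Q = 190.
A monopolist chooses Q where MR = MC. MR = 162 − Q; setting this equal to 67 gives Q = 95 and P = 114.5.
DWL is the triangle between Q = 95 and Q = 190: ½·(190 − 95)·(114.5 − 67) = 2256.25.

DWL = 2256.25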